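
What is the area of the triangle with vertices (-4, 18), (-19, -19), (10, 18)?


Area = |x1(y2-y3) + x2(y3-y1) + x3(y1-y2)| / 2
= |-4*(-19-18) + -19*(18-18) + 10*(18--19)| / 2
= 259

259


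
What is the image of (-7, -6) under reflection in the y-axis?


Reflection across y-axis: (x, y) -> (-x, y)
(-7, -6) -> (7, -6)

(7, -6)


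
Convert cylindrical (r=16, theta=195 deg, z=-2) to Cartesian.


x = 16 * cos(195) = -15.4548
y = 16 * sin(195) = -4.1411
z = -2

(-15.4548, -4.1411, -2)


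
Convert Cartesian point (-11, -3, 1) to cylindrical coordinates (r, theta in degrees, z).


r = sqrt((-11)^2 + (-3)^2) = 11.4018
theta = atan2(-3, -11) = 195.2551 deg
z = 1

r = 11.4018, theta = 195.2551 deg, z = 1


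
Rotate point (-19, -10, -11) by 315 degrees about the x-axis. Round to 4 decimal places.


x' = -19
y' = -10*cos(315) - -11*sin(315) = -14.8492
z' = -10*sin(315) + -11*cos(315) = -0.7071

(-19, -14.8492, -0.7071)


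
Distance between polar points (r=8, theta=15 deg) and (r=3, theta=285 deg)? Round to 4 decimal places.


d = sqrt(r1^2 + r2^2 - 2*r1*r2*cos(t2-t1))
d = sqrt(8^2 + 3^2 - 2*8*3*cos(285-15)) = 8.544

8.544


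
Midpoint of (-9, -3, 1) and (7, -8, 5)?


Midpoint = ((-9+7)/2, (-3+-8)/2, (1+5)/2) = (-1, -5.5, 3)

(-1, -5.5, 3)


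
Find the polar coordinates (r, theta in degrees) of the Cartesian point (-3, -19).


r = sqrt((-3)^2 + (-19)^2) = 19.2354
theta = atan2(-19, -3) = 261.0274 degrees

r = 19.2354, theta = 261.0274 degrees


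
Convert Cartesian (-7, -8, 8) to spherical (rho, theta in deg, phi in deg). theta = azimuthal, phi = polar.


rho = sqrt((-7)^2 + (-8)^2 + 8^2) = 13.3041
theta = atan2(-8, -7) = 228.8141 deg
phi = acos(8/13.3041) = 53.0357 deg

rho = 13.3041, theta = 228.8141 deg, phi = 53.0357 deg


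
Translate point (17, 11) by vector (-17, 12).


Translation: (x+dx, y+dy) = (17+-17, 11+12) = (0, 23)

(0, 23)


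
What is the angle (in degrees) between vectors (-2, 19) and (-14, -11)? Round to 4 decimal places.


dot = -2*-14 + 19*-11 = -181
|u| = 19.105, |v| = 17.8045
cos(angle) = -0.5321
angle = 122.1482 degrees

122.1482 degrees


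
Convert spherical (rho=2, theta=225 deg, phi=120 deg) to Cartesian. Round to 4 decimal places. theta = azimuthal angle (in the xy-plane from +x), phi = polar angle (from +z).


x = 2 * sin(120) * cos(225) = -1.2247
y = 2 * sin(120) * sin(225) = -1.2247
z = 2 * cos(120) = -1

(-1.2247, -1.2247, -1)


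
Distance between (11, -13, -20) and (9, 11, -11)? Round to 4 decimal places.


d = sqrt((9-11)^2 + (11--13)^2 + (-11--20)^2) = 25.7099

25.7099


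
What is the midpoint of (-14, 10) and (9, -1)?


Midpoint = ((-14+9)/2, (10+-1)/2) = (-2.5, 4.5)

(-2.5, 4.5)


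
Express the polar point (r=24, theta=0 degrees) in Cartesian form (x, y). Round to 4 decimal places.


x = 24 * cos(0) = 24
y = 24 * sin(0) = 0

(24, 0)


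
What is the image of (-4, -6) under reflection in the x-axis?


Reflection across x-axis: (x, y) -> (x, -y)
(-4, -6) -> (-4, 6)

(-4, 6)


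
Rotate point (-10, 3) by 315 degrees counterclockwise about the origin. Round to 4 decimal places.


x' = -10*cos(315) - 3*sin(315) = -4.9497
y' = -10*sin(315) + 3*cos(315) = 9.1924

(-4.9497, 9.1924)


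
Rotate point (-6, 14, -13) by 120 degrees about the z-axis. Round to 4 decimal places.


x' = -6*cos(120) - 14*sin(120) = -9.1244
y' = -6*sin(120) + 14*cos(120) = -12.1962
z' = -13

(-9.1244, -12.1962, -13)


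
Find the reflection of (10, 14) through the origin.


Reflection through origin: (x, y) -> (-x, -y)
(10, 14) -> (-10, -14)

(-10, -14)


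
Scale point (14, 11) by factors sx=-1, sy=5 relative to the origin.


Scaling: (x*sx, y*sy) = (14*-1, 11*5) = (-14, 55)

(-14, 55)


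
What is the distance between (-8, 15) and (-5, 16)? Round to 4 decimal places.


d = sqrt((-5--8)^2 + (16-15)^2) = 3.1623

3.1623


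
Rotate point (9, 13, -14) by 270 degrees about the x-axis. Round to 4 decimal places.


x' = 9
y' = 13*cos(270) - -14*sin(270) = -14
z' = 13*sin(270) + -14*cos(270) = -13

(9, -14, -13)


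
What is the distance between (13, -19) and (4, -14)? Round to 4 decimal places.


d = sqrt((4-13)^2 + (-14--19)^2) = 10.2956

10.2956


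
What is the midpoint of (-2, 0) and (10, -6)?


Midpoint = ((-2+10)/2, (0+-6)/2) = (4, -3)

(4, -3)


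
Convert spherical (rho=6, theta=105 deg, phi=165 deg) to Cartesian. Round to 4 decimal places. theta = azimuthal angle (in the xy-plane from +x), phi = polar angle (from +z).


x = 6 * sin(165) * cos(105) = -0.4019
y = 6 * sin(165) * sin(105) = 1.5
z = 6 * cos(165) = -5.7956

(-0.4019, 1.5, -5.7956)


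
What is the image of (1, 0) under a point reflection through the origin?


Reflection through origin: (x, y) -> (-x, -y)
(1, 0) -> (-1, 0)

(-1, 0)


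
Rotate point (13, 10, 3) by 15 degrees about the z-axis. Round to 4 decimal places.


x' = 13*cos(15) - 10*sin(15) = 9.9688
y' = 13*sin(15) + 10*cos(15) = 13.0239
z' = 3

(9.9688, 13.0239, 3)


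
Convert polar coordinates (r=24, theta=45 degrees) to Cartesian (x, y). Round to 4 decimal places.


x = 24 * cos(45) = 16.9706
y = 24 * sin(45) = 16.9706

(16.9706, 16.9706)


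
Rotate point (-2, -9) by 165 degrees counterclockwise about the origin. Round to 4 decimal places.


x' = -2*cos(165) - -9*sin(165) = 4.2612
y' = -2*sin(165) + -9*cos(165) = 8.1757

(4.2612, 8.1757)


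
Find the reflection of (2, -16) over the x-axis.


Reflection across x-axis: (x, y) -> (x, -y)
(2, -16) -> (2, 16)

(2, 16)


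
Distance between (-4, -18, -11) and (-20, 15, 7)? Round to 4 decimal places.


d = sqrt((-20--4)^2 + (15--18)^2 + (7--11)^2) = 40.8534

40.8534


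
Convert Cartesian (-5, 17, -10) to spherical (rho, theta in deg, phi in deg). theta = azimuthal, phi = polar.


rho = sqrt((-5)^2 + 17^2 + (-10)^2) = 20.347
theta = atan2(17, -5) = 106.3895 deg
phi = acos(-10/20.347) = 119.4375 deg

rho = 20.347, theta = 106.3895 deg, phi = 119.4375 deg


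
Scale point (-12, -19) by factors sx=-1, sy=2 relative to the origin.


Scaling: (x*sx, y*sy) = (-12*-1, -19*2) = (12, -38)

(12, -38)


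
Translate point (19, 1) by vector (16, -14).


Translation: (x+dx, y+dy) = (19+16, 1+-14) = (35, -13)

(35, -13)


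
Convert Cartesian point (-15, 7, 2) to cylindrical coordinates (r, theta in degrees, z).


r = sqrt((-15)^2 + 7^2) = 16.5529
theta = atan2(7, -15) = 154.9831 deg
z = 2

r = 16.5529, theta = 154.9831 deg, z = 2


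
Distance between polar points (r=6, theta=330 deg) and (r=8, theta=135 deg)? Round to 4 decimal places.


d = sqrt(r1^2 + r2^2 - 2*r1*r2*cos(t2-t1))
d = sqrt(6^2 + 8^2 - 2*6*8*cos(135-330)) = 13.8827

13.8827


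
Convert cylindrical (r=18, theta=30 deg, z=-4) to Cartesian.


x = 18 * cos(30) = 15.5885
y = 18 * sin(30) = 9
z = -4

(15.5885, 9, -4)


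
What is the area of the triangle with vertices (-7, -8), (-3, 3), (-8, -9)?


Area = |x1(y2-y3) + x2(y3-y1) + x3(y1-y2)| / 2
= |-7*(3--9) + -3*(-9--8) + -8*(-8-3)| / 2
= 3.5

3.5


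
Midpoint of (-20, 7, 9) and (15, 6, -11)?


Midpoint = ((-20+15)/2, (7+6)/2, (9+-11)/2) = (-2.5, 6.5, -1)

(-2.5, 6.5, -1)


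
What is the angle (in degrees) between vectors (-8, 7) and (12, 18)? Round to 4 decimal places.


dot = -8*12 + 7*18 = 30
|u| = 10.6301, |v| = 21.6333
cos(angle) = 0.1305
angle = 82.5041 degrees

82.5041 degrees


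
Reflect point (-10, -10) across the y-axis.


Reflection across y-axis: (x, y) -> (-x, y)
(-10, -10) -> (10, -10)

(10, -10)


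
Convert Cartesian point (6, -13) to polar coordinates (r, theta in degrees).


r = sqrt(6^2 + (-13)^2) = 14.3178
theta = atan2(-13, 6) = 294.7751 degrees

r = 14.3178, theta = 294.7751 degrees


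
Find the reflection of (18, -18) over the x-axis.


Reflection across x-axis: (x, y) -> (x, -y)
(18, -18) -> (18, 18)

(18, 18)


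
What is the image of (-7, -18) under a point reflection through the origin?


Reflection through origin: (x, y) -> (-x, -y)
(-7, -18) -> (7, 18)

(7, 18)


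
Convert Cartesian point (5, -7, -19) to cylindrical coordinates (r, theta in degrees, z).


r = sqrt(5^2 + (-7)^2) = 8.6023
theta = atan2(-7, 5) = 305.5377 deg
z = -19

r = 8.6023, theta = 305.5377 deg, z = -19


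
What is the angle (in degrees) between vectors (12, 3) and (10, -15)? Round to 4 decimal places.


dot = 12*10 + 3*-15 = 75
|u| = 12.3693, |v| = 18.0278
cos(angle) = 0.3363
angle = 70.3462 degrees

70.3462 degrees


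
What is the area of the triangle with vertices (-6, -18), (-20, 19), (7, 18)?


Area = |x1(y2-y3) + x2(y3-y1) + x3(y1-y2)| / 2
= |-6*(19-18) + -20*(18--18) + 7*(-18-19)| / 2
= 492.5

492.5


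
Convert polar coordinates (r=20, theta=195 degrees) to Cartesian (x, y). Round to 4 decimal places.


x = 20 * cos(195) = -19.3185
y = 20 * sin(195) = -5.1764

(-19.3185, -5.1764)


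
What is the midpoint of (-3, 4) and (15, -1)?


Midpoint = ((-3+15)/2, (4+-1)/2) = (6, 1.5)

(6, 1.5)


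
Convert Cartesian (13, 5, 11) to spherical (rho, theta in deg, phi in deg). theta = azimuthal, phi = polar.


rho = sqrt(13^2 + 5^2 + 11^2) = 17.7482
theta = atan2(5, 13) = 21.0375 deg
phi = acos(11/17.7482) = 51.6999 deg

rho = 17.7482, theta = 21.0375 deg, phi = 51.6999 deg


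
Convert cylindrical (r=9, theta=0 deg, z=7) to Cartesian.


x = 9 * cos(0) = 9
y = 9 * sin(0) = 0
z = 7

(9, 0, 7)


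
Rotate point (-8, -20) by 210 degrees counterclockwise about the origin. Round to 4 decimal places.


x' = -8*cos(210) - -20*sin(210) = -3.0718
y' = -8*sin(210) + -20*cos(210) = 21.3205

(-3.0718, 21.3205)


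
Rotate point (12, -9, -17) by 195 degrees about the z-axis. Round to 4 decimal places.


x' = 12*cos(195) - -9*sin(195) = -13.9205
y' = 12*sin(195) + -9*cos(195) = 5.5875
z' = -17

(-13.9205, 5.5875, -17)


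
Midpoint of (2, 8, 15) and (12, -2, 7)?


Midpoint = ((2+12)/2, (8+-2)/2, (15+7)/2) = (7, 3, 11)

(7, 3, 11)


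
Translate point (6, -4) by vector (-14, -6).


Translation: (x+dx, y+dy) = (6+-14, -4+-6) = (-8, -10)

(-8, -10)


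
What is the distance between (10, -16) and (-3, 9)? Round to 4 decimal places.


d = sqrt((-3-10)^2 + (9--16)^2) = 28.178

28.178


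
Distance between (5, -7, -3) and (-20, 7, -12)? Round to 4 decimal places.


d = sqrt((-20-5)^2 + (7--7)^2 + (-12--3)^2) = 30.0333

30.0333


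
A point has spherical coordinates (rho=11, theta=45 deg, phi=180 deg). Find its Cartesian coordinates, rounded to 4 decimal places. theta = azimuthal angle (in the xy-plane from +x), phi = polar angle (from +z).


x = 11 * sin(180) * cos(45) = 0
y = 11 * sin(180) * sin(45) = 0
z = 11 * cos(180) = -11

(0, 0, -11)


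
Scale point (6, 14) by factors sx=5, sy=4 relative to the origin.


Scaling: (x*sx, y*sy) = (6*5, 14*4) = (30, 56)

(30, 56)


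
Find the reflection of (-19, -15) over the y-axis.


Reflection across y-axis: (x, y) -> (-x, y)
(-19, -15) -> (19, -15)

(19, -15)


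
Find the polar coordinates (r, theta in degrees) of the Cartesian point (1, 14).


r = sqrt(1^2 + 14^2) = 14.0357
theta = atan2(14, 1) = 85.9144 degrees

r = 14.0357, theta = 85.9144 degrees


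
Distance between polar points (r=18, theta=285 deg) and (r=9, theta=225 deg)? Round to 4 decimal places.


d = sqrt(r1^2 + r2^2 - 2*r1*r2*cos(t2-t1))
d = sqrt(18^2 + 9^2 - 2*18*9*cos(225-285)) = 15.5885

15.5885


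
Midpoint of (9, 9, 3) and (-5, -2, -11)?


Midpoint = ((9+-5)/2, (9+-2)/2, (3+-11)/2) = (2, 3.5, -4)

(2, 3.5, -4)


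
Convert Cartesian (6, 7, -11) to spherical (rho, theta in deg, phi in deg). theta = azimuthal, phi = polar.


rho = sqrt(6^2 + 7^2 + (-11)^2) = 14.3527
theta = atan2(7, 6) = 49.3987 deg
phi = acos(-11/14.3527) = 140.0323 deg

rho = 14.3527, theta = 49.3987 deg, phi = 140.0323 deg


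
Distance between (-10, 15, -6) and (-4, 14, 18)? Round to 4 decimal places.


d = sqrt((-4--10)^2 + (14-15)^2 + (18--6)^2) = 24.7588

24.7588


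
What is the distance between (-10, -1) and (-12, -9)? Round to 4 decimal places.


d = sqrt((-12--10)^2 + (-9--1)^2) = 8.2462

8.2462


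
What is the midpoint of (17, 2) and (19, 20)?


Midpoint = ((17+19)/2, (2+20)/2) = (18, 11)

(18, 11)


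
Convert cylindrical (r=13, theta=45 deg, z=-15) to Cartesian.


x = 13 * cos(45) = 9.1924
y = 13 * sin(45) = 9.1924
z = -15

(9.1924, 9.1924, -15)


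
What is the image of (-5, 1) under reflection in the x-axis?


Reflection across x-axis: (x, y) -> (x, -y)
(-5, 1) -> (-5, -1)

(-5, -1)


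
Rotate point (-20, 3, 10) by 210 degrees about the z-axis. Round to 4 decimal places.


x' = -20*cos(210) - 3*sin(210) = 18.8205
y' = -20*sin(210) + 3*cos(210) = 7.4019
z' = 10

(18.8205, 7.4019, 10)


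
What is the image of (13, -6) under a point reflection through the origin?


Reflection through origin: (x, y) -> (-x, -y)
(13, -6) -> (-13, 6)

(-13, 6)


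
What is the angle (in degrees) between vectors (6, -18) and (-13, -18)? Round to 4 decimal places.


dot = 6*-13 + -18*-18 = 246
|u| = 18.9737, |v| = 22.2036
cos(angle) = 0.5839
angle = 54.2726 degrees

54.2726 degrees


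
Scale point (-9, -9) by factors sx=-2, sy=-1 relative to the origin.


Scaling: (x*sx, y*sy) = (-9*-2, -9*-1) = (18, 9)

(18, 9)


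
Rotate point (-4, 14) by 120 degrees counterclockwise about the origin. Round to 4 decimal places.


x' = -4*cos(120) - 14*sin(120) = -10.1244
y' = -4*sin(120) + 14*cos(120) = -10.4641

(-10.1244, -10.4641)


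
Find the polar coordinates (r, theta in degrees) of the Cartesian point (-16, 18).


r = sqrt((-16)^2 + 18^2) = 24.0832
theta = atan2(18, -16) = 131.6335 degrees

r = 24.0832, theta = 131.6335 degrees


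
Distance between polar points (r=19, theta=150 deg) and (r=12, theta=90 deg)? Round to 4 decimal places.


d = sqrt(r1^2 + r2^2 - 2*r1*r2*cos(t2-t1))
d = sqrt(19^2 + 12^2 - 2*19*12*cos(90-150)) = 16.6433

16.6433


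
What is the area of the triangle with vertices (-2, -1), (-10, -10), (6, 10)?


Area = |x1(y2-y3) + x2(y3-y1) + x3(y1-y2)| / 2
= |-2*(-10-10) + -10*(10--1) + 6*(-1--10)| / 2
= 8

8


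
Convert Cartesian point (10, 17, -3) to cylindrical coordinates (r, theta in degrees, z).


r = sqrt(10^2 + 17^2) = 19.7231
theta = atan2(17, 10) = 59.5345 deg
z = -3

r = 19.7231, theta = 59.5345 deg, z = -3


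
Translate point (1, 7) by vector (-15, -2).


Translation: (x+dx, y+dy) = (1+-15, 7+-2) = (-14, 5)

(-14, 5)


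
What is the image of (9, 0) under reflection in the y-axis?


Reflection across y-axis: (x, y) -> (-x, y)
(9, 0) -> (-9, 0)

(-9, 0)


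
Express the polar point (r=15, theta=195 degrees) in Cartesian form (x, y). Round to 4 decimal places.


x = 15 * cos(195) = -14.4889
y = 15 * sin(195) = -3.8823

(-14.4889, -3.8823)


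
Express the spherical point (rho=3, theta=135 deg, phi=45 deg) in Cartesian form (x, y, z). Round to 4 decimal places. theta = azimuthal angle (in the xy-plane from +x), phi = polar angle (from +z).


x = 3 * sin(45) * cos(135) = -1.5
y = 3 * sin(45) * sin(135) = 1.5
z = 3 * cos(45) = 2.1213

(-1.5, 1.5, 2.1213)


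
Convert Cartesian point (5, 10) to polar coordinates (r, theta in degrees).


r = sqrt(5^2 + 10^2) = 11.1803
theta = atan2(10, 5) = 63.4349 degrees

r = 11.1803, theta = 63.4349 degrees


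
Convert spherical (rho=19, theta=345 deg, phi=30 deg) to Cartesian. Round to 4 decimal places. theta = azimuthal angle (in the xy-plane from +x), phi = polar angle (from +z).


x = 19 * sin(30) * cos(345) = 9.1763
y = 19 * sin(30) * sin(345) = -2.4588
z = 19 * cos(30) = 16.4545

(9.1763, -2.4588, 16.4545)


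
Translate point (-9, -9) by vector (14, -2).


Translation: (x+dx, y+dy) = (-9+14, -9+-2) = (5, -11)

(5, -11)


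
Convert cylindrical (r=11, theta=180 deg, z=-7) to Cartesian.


x = 11 * cos(180) = -11
y = 11 * sin(180) = 0
z = -7

(-11, 0, -7)


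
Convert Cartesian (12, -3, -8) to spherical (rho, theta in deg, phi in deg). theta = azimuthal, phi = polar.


rho = sqrt(12^2 + (-3)^2 + (-8)^2) = 14.7309
theta = atan2(-3, 12) = 345.9638 deg
phi = acos(-8/14.7309) = 122.8932 deg

rho = 14.7309, theta = 345.9638 deg, phi = 122.8932 deg


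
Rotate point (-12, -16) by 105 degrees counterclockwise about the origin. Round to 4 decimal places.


x' = -12*cos(105) - -16*sin(105) = 18.5606
y' = -12*sin(105) + -16*cos(105) = -7.45

(18.5606, -7.45)


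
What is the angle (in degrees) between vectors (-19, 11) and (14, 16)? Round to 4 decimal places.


dot = -19*14 + 11*16 = -90
|u| = 21.9545, |v| = 21.2603
cos(angle) = -0.1928
angle = 101.1173 degrees

101.1173 degrees


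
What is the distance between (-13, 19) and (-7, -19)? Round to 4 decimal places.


d = sqrt((-7--13)^2 + (-19-19)^2) = 38.4708

38.4708


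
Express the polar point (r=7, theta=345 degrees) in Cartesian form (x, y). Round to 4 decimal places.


x = 7 * cos(345) = 6.7615
y = 7 * sin(345) = -1.8117

(6.7615, -1.8117)


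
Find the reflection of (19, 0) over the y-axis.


Reflection across y-axis: (x, y) -> (-x, y)
(19, 0) -> (-19, 0)

(-19, 0)


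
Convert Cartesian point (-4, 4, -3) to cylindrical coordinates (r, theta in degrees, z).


r = sqrt((-4)^2 + 4^2) = 5.6569
theta = atan2(4, -4) = 135 deg
z = -3

r = 5.6569, theta = 135 deg, z = -3


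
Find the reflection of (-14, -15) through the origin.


Reflection through origin: (x, y) -> (-x, -y)
(-14, -15) -> (14, 15)

(14, 15)


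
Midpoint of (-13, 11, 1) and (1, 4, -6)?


Midpoint = ((-13+1)/2, (11+4)/2, (1+-6)/2) = (-6, 7.5, -2.5)

(-6, 7.5, -2.5)


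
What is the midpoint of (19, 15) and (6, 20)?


Midpoint = ((19+6)/2, (15+20)/2) = (12.5, 17.5)

(12.5, 17.5)


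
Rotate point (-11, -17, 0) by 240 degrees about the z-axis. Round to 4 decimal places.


x' = -11*cos(240) - -17*sin(240) = -9.2224
y' = -11*sin(240) + -17*cos(240) = 18.0263
z' = 0

(-9.2224, 18.0263, 0)


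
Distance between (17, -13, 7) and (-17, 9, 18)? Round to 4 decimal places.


d = sqrt((-17-17)^2 + (9--13)^2 + (18-7)^2) = 41.9643

41.9643


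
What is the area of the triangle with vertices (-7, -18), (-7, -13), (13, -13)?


Area = |x1(y2-y3) + x2(y3-y1) + x3(y1-y2)| / 2
= |-7*(-13--13) + -7*(-13--18) + 13*(-18--13)| / 2
= 50

50


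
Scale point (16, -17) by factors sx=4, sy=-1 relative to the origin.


Scaling: (x*sx, y*sy) = (16*4, -17*-1) = (64, 17)

(64, 17)


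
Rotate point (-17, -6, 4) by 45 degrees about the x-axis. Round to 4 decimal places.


x' = -17
y' = -6*cos(45) - 4*sin(45) = -7.0711
z' = -6*sin(45) + 4*cos(45) = -1.4142

(-17, -7.0711, -1.4142)


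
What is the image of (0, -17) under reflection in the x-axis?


Reflection across x-axis: (x, y) -> (x, -y)
(0, -17) -> (0, 17)

(0, 17)


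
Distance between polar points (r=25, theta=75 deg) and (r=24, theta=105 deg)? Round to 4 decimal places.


d = sqrt(r1^2 + r2^2 - 2*r1*r2*cos(t2-t1))
d = sqrt(25^2 + 24^2 - 2*25*24*cos(105-75)) = 12.7189

12.7189


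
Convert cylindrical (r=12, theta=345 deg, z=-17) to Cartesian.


x = 12 * cos(345) = 11.5911
y = 12 * sin(345) = -3.1058
z = -17

(11.5911, -3.1058, -17)


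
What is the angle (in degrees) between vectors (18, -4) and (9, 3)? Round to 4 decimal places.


dot = 18*9 + -4*3 = 150
|u| = 18.4391, |v| = 9.4868
cos(angle) = 0.8575
angle = 30.9638 degrees

30.9638 degrees


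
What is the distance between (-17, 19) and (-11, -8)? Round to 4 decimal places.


d = sqrt((-11--17)^2 + (-8-19)^2) = 27.6586

27.6586


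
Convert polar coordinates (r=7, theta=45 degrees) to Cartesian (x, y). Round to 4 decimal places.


x = 7 * cos(45) = 4.9497
y = 7 * sin(45) = 4.9497

(4.9497, 4.9497)


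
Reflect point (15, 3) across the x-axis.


Reflection across x-axis: (x, y) -> (x, -y)
(15, 3) -> (15, -3)

(15, -3)


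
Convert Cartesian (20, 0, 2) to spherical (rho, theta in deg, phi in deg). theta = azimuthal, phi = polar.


rho = sqrt(20^2 + 0^2 + 2^2) = 20.0998
theta = atan2(0, 20) = 0 deg
phi = acos(2/20.0998) = 84.2894 deg

rho = 20.0998, theta = 0 deg, phi = 84.2894 deg


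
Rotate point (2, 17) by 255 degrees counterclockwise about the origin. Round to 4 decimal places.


x' = 2*cos(255) - 17*sin(255) = 15.9031
y' = 2*sin(255) + 17*cos(255) = -6.3318

(15.9031, -6.3318)


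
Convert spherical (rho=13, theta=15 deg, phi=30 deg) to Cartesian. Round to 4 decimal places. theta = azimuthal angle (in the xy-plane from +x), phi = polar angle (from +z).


x = 13 * sin(30) * cos(15) = 6.2785
y = 13 * sin(30) * sin(15) = 1.6823
z = 13 * cos(30) = 11.2583

(6.2785, 1.6823, 11.2583)


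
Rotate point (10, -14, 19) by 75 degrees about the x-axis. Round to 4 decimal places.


x' = 10
y' = -14*cos(75) - 19*sin(75) = -21.9761
z' = -14*sin(75) + 19*cos(75) = -8.6054

(10, -21.9761, -8.6054)


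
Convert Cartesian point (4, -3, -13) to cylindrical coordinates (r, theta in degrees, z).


r = sqrt(4^2 + (-3)^2) = 5
theta = atan2(-3, 4) = 323.1301 deg
z = -13

r = 5, theta = 323.1301 deg, z = -13


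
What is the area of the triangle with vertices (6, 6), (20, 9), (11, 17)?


Area = |x1(y2-y3) + x2(y3-y1) + x3(y1-y2)| / 2
= |6*(9-17) + 20*(17-6) + 11*(6-9)| / 2
= 69.5

69.5


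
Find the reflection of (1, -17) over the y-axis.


Reflection across y-axis: (x, y) -> (-x, y)
(1, -17) -> (-1, -17)

(-1, -17)


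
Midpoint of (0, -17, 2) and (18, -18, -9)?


Midpoint = ((0+18)/2, (-17+-18)/2, (2+-9)/2) = (9, -17.5, -3.5)

(9, -17.5, -3.5)


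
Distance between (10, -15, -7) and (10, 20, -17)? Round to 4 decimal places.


d = sqrt((10-10)^2 + (20--15)^2 + (-17--7)^2) = 36.4005

36.4005


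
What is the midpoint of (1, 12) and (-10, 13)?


Midpoint = ((1+-10)/2, (12+13)/2) = (-4.5, 12.5)

(-4.5, 12.5)


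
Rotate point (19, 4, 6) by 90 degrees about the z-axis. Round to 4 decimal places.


x' = 19*cos(90) - 4*sin(90) = -4
y' = 19*sin(90) + 4*cos(90) = 19
z' = 6

(-4, 19, 6)


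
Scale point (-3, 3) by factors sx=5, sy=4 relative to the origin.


Scaling: (x*sx, y*sy) = (-3*5, 3*4) = (-15, 12)

(-15, 12)


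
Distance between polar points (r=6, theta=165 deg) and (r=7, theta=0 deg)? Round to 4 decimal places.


d = sqrt(r1^2 + r2^2 - 2*r1*r2*cos(t2-t1))
d = sqrt(6^2 + 7^2 - 2*6*7*cos(0-165)) = 12.8894

12.8894


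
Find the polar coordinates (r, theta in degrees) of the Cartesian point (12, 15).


r = sqrt(12^2 + 15^2) = 19.2094
theta = atan2(15, 12) = 51.3402 degrees

r = 19.2094, theta = 51.3402 degrees


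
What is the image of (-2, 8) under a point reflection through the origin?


Reflection through origin: (x, y) -> (-x, -y)
(-2, 8) -> (2, -8)

(2, -8)


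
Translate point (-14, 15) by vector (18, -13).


Translation: (x+dx, y+dy) = (-14+18, 15+-13) = (4, 2)

(4, 2)


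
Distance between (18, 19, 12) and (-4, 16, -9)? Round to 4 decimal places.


d = sqrt((-4-18)^2 + (16-19)^2 + (-9-12)^2) = 30.5614

30.5614


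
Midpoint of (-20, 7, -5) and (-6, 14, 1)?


Midpoint = ((-20+-6)/2, (7+14)/2, (-5+1)/2) = (-13, 10.5, -2)

(-13, 10.5, -2)


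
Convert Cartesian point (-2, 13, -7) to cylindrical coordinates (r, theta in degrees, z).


r = sqrt((-2)^2 + 13^2) = 13.1529
theta = atan2(13, -2) = 98.7462 deg
z = -7

r = 13.1529, theta = 98.7462 deg, z = -7


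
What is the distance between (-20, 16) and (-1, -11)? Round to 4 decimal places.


d = sqrt((-1--20)^2 + (-11-16)^2) = 33.0151

33.0151


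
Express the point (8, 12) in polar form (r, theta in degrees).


r = sqrt(8^2 + 12^2) = 14.4222
theta = atan2(12, 8) = 56.3099 degrees

r = 14.4222, theta = 56.3099 degrees


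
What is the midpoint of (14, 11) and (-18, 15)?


Midpoint = ((14+-18)/2, (11+15)/2) = (-2, 13)

(-2, 13)


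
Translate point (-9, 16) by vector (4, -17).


Translation: (x+dx, y+dy) = (-9+4, 16+-17) = (-5, -1)

(-5, -1)


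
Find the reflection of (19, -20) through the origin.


Reflection through origin: (x, y) -> (-x, -y)
(19, -20) -> (-19, 20)

(-19, 20)


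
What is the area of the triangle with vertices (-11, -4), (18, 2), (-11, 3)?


Area = |x1(y2-y3) + x2(y3-y1) + x3(y1-y2)| / 2
= |-11*(2-3) + 18*(3--4) + -11*(-4-2)| / 2
= 101.5

101.5


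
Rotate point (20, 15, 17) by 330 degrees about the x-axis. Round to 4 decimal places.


x' = 20
y' = 15*cos(330) - 17*sin(330) = 21.4904
z' = 15*sin(330) + 17*cos(330) = 7.2224

(20, 21.4904, 7.2224)


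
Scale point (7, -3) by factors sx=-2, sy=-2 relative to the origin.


Scaling: (x*sx, y*sy) = (7*-2, -3*-2) = (-14, 6)

(-14, 6)


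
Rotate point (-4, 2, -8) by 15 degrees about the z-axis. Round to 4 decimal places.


x' = -4*cos(15) - 2*sin(15) = -4.3813
y' = -4*sin(15) + 2*cos(15) = 0.8966
z' = -8

(-4.3813, 0.8966, -8)


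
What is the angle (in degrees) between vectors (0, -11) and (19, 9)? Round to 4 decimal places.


dot = 0*19 + -11*9 = -99
|u| = 11, |v| = 21.0238
cos(angle) = -0.4281
angle = 115.3462 degrees

115.3462 degrees


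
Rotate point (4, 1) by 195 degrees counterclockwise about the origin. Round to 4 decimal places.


x' = 4*cos(195) - 1*sin(195) = -3.6049
y' = 4*sin(195) + 1*cos(195) = -2.0012

(-3.6049, -2.0012)


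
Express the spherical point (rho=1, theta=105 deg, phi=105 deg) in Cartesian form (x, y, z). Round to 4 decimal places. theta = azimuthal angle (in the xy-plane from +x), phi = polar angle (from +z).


x = 1 * sin(105) * cos(105) = -0.25
y = 1 * sin(105) * sin(105) = 0.933
z = 1 * cos(105) = -0.2588

(-0.25, 0.933, -0.2588)


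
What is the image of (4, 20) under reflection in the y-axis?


Reflection across y-axis: (x, y) -> (-x, y)
(4, 20) -> (-4, 20)

(-4, 20)


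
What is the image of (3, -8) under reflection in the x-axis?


Reflection across x-axis: (x, y) -> (x, -y)
(3, -8) -> (3, 8)

(3, 8)


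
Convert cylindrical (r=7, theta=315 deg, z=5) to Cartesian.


x = 7 * cos(315) = 4.9497
y = 7 * sin(315) = -4.9497
z = 5

(4.9497, -4.9497, 5)


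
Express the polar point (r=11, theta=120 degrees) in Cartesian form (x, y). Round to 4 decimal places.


x = 11 * cos(120) = -5.5
y = 11 * sin(120) = 9.5263

(-5.5, 9.5263)


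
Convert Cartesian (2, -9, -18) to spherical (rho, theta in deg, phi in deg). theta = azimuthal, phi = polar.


rho = sqrt(2^2 + (-9)^2 + (-18)^2) = 20.2237
theta = atan2(-9, 2) = 282.5288 deg
phi = acos(-18/20.2237) = 152.8786 deg

rho = 20.2237, theta = 282.5288 deg, phi = 152.8786 deg


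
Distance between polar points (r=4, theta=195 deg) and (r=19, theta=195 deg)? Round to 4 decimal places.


d = sqrt(r1^2 + r2^2 - 2*r1*r2*cos(t2-t1))
d = sqrt(4^2 + 19^2 - 2*4*19*cos(195-195)) = 15

15


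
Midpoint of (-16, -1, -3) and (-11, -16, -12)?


Midpoint = ((-16+-11)/2, (-1+-16)/2, (-3+-12)/2) = (-13.5, -8.5, -7.5)

(-13.5, -8.5, -7.5)


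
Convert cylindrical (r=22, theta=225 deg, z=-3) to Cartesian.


x = 22 * cos(225) = -15.5563
y = 22 * sin(225) = -15.5563
z = -3

(-15.5563, -15.5563, -3)


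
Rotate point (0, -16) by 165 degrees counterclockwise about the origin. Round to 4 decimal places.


x' = 0*cos(165) - -16*sin(165) = 4.1411
y' = 0*sin(165) + -16*cos(165) = 15.4548

(4.1411, 15.4548)


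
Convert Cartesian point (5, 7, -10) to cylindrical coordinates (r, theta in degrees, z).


r = sqrt(5^2 + 7^2) = 8.6023
theta = atan2(7, 5) = 54.4623 deg
z = -10

r = 8.6023, theta = 54.4623 deg, z = -10


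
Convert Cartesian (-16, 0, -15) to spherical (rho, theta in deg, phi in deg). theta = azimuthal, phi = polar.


rho = sqrt((-16)^2 + 0^2 + (-15)^2) = 21.9317
theta = atan2(0, -16) = 180 deg
phi = acos(-15/21.9317) = 133.1524 deg

rho = 21.9317, theta = 180 deg, phi = 133.1524 deg


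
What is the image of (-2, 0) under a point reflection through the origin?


Reflection through origin: (x, y) -> (-x, -y)
(-2, 0) -> (2, 0)

(2, 0)


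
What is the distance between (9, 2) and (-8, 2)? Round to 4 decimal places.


d = sqrt((-8-9)^2 + (2-2)^2) = 17

17


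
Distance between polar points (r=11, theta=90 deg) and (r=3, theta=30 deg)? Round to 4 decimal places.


d = sqrt(r1^2 + r2^2 - 2*r1*r2*cos(t2-t1))
d = sqrt(11^2 + 3^2 - 2*11*3*cos(30-90)) = 9.8489

9.8489


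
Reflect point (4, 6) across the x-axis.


Reflection across x-axis: (x, y) -> (x, -y)
(4, 6) -> (4, -6)

(4, -6)


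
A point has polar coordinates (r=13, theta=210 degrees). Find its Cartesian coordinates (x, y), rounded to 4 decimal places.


x = 13 * cos(210) = -11.2583
y = 13 * sin(210) = -6.5

(-11.2583, -6.5)


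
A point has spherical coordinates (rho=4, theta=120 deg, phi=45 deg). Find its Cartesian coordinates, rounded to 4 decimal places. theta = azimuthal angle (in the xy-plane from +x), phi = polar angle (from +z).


x = 4 * sin(45) * cos(120) = -1.4142
y = 4 * sin(45) * sin(120) = 2.4495
z = 4 * cos(45) = 2.8284

(-1.4142, 2.4495, 2.8284)


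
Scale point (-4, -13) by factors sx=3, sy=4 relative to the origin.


Scaling: (x*sx, y*sy) = (-4*3, -13*4) = (-12, -52)

(-12, -52)


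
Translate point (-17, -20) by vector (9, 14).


Translation: (x+dx, y+dy) = (-17+9, -20+14) = (-8, -6)

(-8, -6)


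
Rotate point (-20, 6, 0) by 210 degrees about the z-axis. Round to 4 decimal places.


x' = -20*cos(210) - 6*sin(210) = 20.3205
y' = -20*sin(210) + 6*cos(210) = 4.8038
z' = 0

(20.3205, 4.8038, 0)


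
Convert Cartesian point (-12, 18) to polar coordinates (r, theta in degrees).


r = sqrt((-12)^2 + 18^2) = 21.6333
theta = atan2(18, -12) = 123.6901 degrees

r = 21.6333, theta = 123.6901 degrees


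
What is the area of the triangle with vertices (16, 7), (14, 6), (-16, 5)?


Area = |x1(y2-y3) + x2(y3-y1) + x3(y1-y2)| / 2
= |16*(6-5) + 14*(5-7) + -16*(7-6)| / 2
= 14

14


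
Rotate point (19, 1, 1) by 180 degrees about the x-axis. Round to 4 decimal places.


x' = 19
y' = 1*cos(180) - 1*sin(180) = -1
z' = 1*sin(180) + 1*cos(180) = -1

(19, -1, -1)


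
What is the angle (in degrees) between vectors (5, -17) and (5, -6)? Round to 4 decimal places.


dot = 5*5 + -17*-6 = 127
|u| = 17.72, |v| = 7.8102
cos(angle) = 0.9176
angle = 23.416 degrees

23.416 degrees


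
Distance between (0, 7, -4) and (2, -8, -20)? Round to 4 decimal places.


d = sqrt((2-0)^2 + (-8-7)^2 + (-20--4)^2) = 22.0227

22.0227


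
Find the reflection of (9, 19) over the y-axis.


Reflection across y-axis: (x, y) -> (-x, y)
(9, 19) -> (-9, 19)

(-9, 19)


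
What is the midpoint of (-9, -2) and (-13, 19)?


Midpoint = ((-9+-13)/2, (-2+19)/2) = (-11, 8.5)

(-11, 8.5)


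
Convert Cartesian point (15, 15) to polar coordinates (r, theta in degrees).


r = sqrt(15^2 + 15^2) = 21.2132
theta = atan2(15, 15) = 45 degrees

r = 21.2132, theta = 45 degrees


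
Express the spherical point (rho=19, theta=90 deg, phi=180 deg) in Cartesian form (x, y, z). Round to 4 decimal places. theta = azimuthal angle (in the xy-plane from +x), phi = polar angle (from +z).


x = 19 * sin(180) * cos(90) = 0
y = 19 * sin(180) * sin(90) = 0
z = 19 * cos(180) = -19

(0, 0, -19)


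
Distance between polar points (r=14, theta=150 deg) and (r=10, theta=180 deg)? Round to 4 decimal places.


d = sqrt(r1^2 + r2^2 - 2*r1*r2*cos(t2-t1))
d = sqrt(14^2 + 10^2 - 2*14*10*cos(180-150)) = 7.3153

7.3153


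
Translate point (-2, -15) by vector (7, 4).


Translation: (x+dx, y+dy) = (-2+7, -15+4) = (5, -11)

(5, -11)


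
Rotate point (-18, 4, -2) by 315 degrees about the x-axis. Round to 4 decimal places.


x' = -18
y' = 4*cos(315) - -2*sin(315) = 1.4142
z' = 4*sin(315) + -2*cos(315) = -4.2426

(-18, 1.4142, -4.2426)


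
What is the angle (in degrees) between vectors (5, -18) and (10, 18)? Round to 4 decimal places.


dot = 5*10 + -18*18 = -274
|u| = 18.6815, |v| = 20.5913
cos(angle) = -0.7123
angle = 135.4213 degrees

135.4213 degrees


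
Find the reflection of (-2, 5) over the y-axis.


Reflection across y-axis: (x, y) -> (-x, y)
(-2, 5) -> (2, 5)

(2, 5)


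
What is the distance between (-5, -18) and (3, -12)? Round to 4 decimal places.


d = sqrt((3--5)^2 + (-12--18)^2) = 10

10


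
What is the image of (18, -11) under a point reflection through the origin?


Reflection through origin: (x, y) -> (-x, -y)
(18, -11) -> (-18, 11)

(-18, 11)


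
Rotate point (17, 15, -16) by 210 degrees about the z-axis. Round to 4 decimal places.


x' = 17*cos(210) - 15*sin(210) = -7.2224
y' = 17*sin(210) + 15*cos(210) = -21.4904
z' = -16

(-7.2224, -21.4904, -16)


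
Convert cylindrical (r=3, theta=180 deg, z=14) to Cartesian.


x = 3 * cos(180) = -3
y = 3 * sin(180) = 0
z = 14

(-3, 0, 14)


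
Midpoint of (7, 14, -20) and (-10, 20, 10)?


Midpoint = ((7+-10)/2, (14+20)/2, (-20+10)/2) = (-1.5, 17, -5)

(-1.5, 17, -5)


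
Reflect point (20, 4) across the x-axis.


Reflection across x-axis: (x, y) -> (x, -y)
(20, 4) -> (20, -4)

(20, -4)


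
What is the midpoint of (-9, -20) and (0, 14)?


Midpoint = ((-9+0)/2, (-20+14)/2) = (-4.5, -3)

(-4.5, -3)


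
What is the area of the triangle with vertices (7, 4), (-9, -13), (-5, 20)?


Area = |x1(y2-y3) + x2(y3-y1) + x3(y1-y2)| / 2
= |7*(-13-20) + -9*(20-4) + -5*(4--13)| / 2
= 230

230


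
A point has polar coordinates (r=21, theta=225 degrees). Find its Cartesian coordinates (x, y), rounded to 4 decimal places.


x = 21 * cos(225) = -14.8492
y = 21 * sin(225) = -14.8492

(-14.8492, -14.8492)


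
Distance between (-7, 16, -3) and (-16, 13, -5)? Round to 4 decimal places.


d = sqrt((-16--7)^2 + (13-16)^2 + (-5--3)^2) = 9.6954

9.6954


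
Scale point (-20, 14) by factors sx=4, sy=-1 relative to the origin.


Scaling: (x*sx, y*sy) = (-20*4, 14*-1) = (-80, -14)

(-80, -14)


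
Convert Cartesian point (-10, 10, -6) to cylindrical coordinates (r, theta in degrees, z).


r = sqrt((-10)^2 + 10^2) = 14.1421
theta = atan2(10, -10) = 135 deg
z = -6

r = 14.1421, theta = 135 deg, z = -6


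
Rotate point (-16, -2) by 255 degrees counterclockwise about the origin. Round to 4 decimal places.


x' = -16*cos(255) - -2*sin(255) = 2.2093
y' = -16*sin(255) + -2*cos(255) = 15.9725

(2.2093, 15.9725)


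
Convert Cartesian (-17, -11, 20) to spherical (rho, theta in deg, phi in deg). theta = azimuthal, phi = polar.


rho = sqrt((-17)^2 + (-11)^2 + 20^2) = 28.4605
theta = atan2(-11, -17) = 212.9052 deg
phi = acos(20/28.4605) = 45.3537 deg

rho = 28.4605, theta = 212.9052 deg, phi = 45.3537 deg


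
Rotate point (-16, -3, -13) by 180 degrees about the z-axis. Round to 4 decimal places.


x' = -16*cos(180) - -3*sin(180) = 16
y' = -16*sin(180) + -3*cos(180) = 3
z' = -13

(16, 3, -13)


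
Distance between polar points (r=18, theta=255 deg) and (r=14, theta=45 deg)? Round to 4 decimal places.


d = sqrt(r1^2 + r2^2 - 2*r1*r2*cos(t2-t1))
d = sqrt(18^2 + 14^2 - 2*18*14*cos(45-255)) = 30.927

30.927


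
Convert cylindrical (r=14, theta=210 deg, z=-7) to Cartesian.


x = 14 * cos(210) = -12.1244
y = 14 * sin(210) = -7
z = -7

(-12.1244, -7, -7)


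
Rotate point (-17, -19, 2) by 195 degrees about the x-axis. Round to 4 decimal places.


x' = -17
y' = -19*cos(195) - 2*sin(195) = 18.8702
z' = -19*sin(195) + 2*cos(195) = 2.9857

(-17, 18.8702, 2.9857)


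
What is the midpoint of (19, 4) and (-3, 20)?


Midpoint = ((19+-3)/2, (4+20)/2) = (8, 12)

(8, 12)


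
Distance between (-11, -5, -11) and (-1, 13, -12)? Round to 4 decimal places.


d = sqrt((-1--11)^2 + (13--5)^2 + (-12--11)^2) = 20.6155

20.6155


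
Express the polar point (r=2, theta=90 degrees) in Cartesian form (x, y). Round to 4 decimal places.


x = 2 * cos(90) = 0
y = 2 * sin(90) = 2

(0, 2)


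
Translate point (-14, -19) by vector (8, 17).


Translation: (x+dx, y+dy) = (-14+8, -19+17) = (-6, -2)

(-6, -2)


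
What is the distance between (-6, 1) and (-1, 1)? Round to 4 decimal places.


d = sqrt((-1--6)^2 + (1-1)^2) = 5

5


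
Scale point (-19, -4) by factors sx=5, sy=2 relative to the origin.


Scaling: (x*sx, y*sy) = (-19*5, -4*2) = (-95, -8)

(-95, -8)


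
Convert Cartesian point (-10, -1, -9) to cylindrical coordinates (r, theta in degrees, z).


r = sqrt((-10)^2 + (-1)^2) = 10.0499
theta = atan2(-1, -10) = 185.7106 deg
z = -9

r = 10.0499, theta = 185.7106 deg, z = -9


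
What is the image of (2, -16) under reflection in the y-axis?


Reflection across y-axis: (x, y) -> (-x, y)
(2, -16) -> (-2, -16)

(-2, -16)


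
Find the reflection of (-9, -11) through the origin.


Reflection through origin: (x, y) -> (-x, -y)
(-9, -11) -> (9, 11)

(9, 11)


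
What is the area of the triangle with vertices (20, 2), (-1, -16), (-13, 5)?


Area = |x1(y2-y3) + x2(y3-y1) + x3(y1-y2)| / 2
= |20*(-16-5) + -1*(5-2) + -13*(2--16)| / 2
= 328.5

328.5


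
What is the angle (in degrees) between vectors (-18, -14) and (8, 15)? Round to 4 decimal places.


dot = -18*8 + -14*15 = -354
|u| = 22.8035, |v| = 17
cos(angle) = -0.9132
angle = 155.9475 degrees

155.9475 degrees


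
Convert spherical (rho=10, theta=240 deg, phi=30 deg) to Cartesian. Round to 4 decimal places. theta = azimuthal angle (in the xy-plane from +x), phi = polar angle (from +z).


x = 10 * sin(30) * cos(240) = -2.5
y = 10 * sin(30) * sin(240) = -4.3301
z = 10 * cos(30) = 8.6603

(-2.5, -4.3301, 8.6603)


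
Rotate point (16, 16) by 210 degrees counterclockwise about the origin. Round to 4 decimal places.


x' = 16*cos(210) - 16*sin(210) = -5.8564
y' = 16*sin(210) + 16*cos(210) = -21.8564

(-5.8564, -21.8564)


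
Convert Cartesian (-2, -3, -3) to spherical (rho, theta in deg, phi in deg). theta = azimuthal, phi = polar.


rho = sqrt((-2)^2 + (-3)^2 + (-3)^2) = 4.6904
theta = atan2(-3, -2) = 236.3099 deg
phi = acos(-3/4.6904) = 129.7622 deg

rho = 4.6904, theta = 236.3099 deg, phi = 129.7622 deg


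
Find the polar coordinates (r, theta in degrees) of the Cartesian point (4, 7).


r = sqrt(4^2 + 7^2) = 8.0623
theta = atan2(7, 4) = 60.2551 degrees

r = 8.0623, theta = 60.2551 degrees


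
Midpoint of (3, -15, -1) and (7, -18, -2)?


Midpoint = ((3+7)/2, (-15+-18)/2, (-1+-2)/2) = (5, -16.5, -1.5)

(5, -16.5, -1.5)


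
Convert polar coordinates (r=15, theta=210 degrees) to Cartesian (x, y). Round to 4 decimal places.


x = 15 * cos(210) = -12.9904
y = 15 * sin(210) = -7.5

(-12.9904, -7.5)


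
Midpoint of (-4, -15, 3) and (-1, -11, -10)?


Midpoint = ((-4+-1)/2, (-15+-11)/2, (3+-10)/2) = (-2.5, -13, -3.5)

(-2.5, -13, -3.5)


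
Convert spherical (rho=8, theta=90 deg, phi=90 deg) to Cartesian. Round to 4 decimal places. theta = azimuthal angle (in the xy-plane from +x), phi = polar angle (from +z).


x = 8 * sin(90) * cos(90) = 0
y = 8 * sin(90) * sin(90) = 8
z = 8 * cos(90) = 0

(0, 8, 0)


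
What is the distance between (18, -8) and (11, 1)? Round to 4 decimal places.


d = sqrt((11-18)^2 + (1--8)^2) = 11.4018

11.4018


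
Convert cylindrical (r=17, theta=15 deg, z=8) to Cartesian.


x = 17 * cos(15) = 16.4207
y = 17 * sin(15) = 4.3999
z = 8

(16.4207, 4.3999, 8)


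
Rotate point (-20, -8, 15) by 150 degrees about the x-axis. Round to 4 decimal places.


x' = -20
y' = -8*cos(150) - 15*sin(150) = -0.5718
z' = -8*sin(150) + 15*cos(150) = -16.9904

(-20, -0.5718, -16.9904)


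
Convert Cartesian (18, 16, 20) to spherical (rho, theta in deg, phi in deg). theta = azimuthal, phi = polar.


rho = sqrt(18^2 + 16^2 + 20^2) = 31.305
theta = atan2(16, 18) = 41.6335 deg
phi = acos(20/31.305) = 50.2919 deg

rho = 31.305, theta = 41.6335 deg, phi = 50.2919 deg
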